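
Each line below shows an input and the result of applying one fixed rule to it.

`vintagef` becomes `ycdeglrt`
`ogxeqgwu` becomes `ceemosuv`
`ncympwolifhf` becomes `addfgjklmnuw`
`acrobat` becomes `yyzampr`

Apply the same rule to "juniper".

cghlnps

Rule — sort the characters into alphabetical order, then shift every letter 2 places backward in the alphabet (wrapping around).
On "juniper": the first step gives "eijnpru", and the second then gives "cghlnps".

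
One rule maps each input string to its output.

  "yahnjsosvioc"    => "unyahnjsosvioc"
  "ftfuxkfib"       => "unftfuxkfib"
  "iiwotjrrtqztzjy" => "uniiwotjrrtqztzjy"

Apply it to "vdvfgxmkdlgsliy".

unvdvfgxmkdlgsliy

The pattern: prepend "un".
"vdvfgxmkdlgsliy" → "unvdvfgxmkdlgsliy".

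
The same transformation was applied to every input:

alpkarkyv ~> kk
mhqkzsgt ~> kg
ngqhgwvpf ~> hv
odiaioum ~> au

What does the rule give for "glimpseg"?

The pattern: delete the first character, then keep one character in every 3, starting at position 3 (positions 3rd, 6th, 9th, ...).
So "glimpseg" becomes "me".

me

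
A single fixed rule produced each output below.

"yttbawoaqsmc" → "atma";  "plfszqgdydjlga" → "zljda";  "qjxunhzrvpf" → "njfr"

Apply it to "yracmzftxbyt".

mryt

Rule — keep one character in every 3, starting at position 2 (positions 2nd, 5th, 8th, ...), then swap each adjacent pair of characters (1↔2, 3↔4, ...).
For "yracmzftxbyt", step one produces "rmty"; step two turns that into "mryt".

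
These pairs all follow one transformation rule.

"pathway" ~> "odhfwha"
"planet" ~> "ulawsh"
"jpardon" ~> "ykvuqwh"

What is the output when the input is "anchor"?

The rule is to move the first 3 characters to the end (rotate left by 3), then shift every letter 7 places forward in the alphabet (wrapping around).
For "anchor", step one produces "horanc"; step two turns that into "ovyhuj".

ovyhuj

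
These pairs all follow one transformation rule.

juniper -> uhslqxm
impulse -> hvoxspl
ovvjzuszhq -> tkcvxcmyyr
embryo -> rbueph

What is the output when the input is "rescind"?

Looking at the pairs, the operation is to reverse the string, then shift every letter 3 places forward in the alphabet (wrapping around).
On "rescind": the first step gives "dnicser", and the second then gives "gqlfvhu".
(Check on "ovvjzuszhq": → "qhzsuzjvvo" → "tkcvxcmyyr" ✓)

gqlfvhu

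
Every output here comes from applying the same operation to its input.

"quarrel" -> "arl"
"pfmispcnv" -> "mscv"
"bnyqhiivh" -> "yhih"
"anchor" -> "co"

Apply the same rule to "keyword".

yod

The rule is to keep every other character starting from the first (positions 1st, 3rd, 5th, ...), then delete the first character.
On "keyword" that produces "yod".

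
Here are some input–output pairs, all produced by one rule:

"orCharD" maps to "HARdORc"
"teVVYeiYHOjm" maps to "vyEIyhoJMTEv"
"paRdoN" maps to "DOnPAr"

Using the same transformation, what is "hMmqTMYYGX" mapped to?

QtmyygxHmM

Looking at the pairs, the operation is to flip the case of every letter, then move the first 3 characters to the end (rotate left by 3).
Applying both steps to "hMmqTMYYGX": "HmMQtmyygx", then "QtmyygxHmM".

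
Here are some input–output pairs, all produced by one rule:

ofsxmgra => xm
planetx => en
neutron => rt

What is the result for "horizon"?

zi

The pattern: take characters alternately from the front and the back (1st, last, 2nd, 2nd-last, ...), then keep only the last 2 characters.
For "horizon", step one produces "hnoorzi"; step two turns that into "zi".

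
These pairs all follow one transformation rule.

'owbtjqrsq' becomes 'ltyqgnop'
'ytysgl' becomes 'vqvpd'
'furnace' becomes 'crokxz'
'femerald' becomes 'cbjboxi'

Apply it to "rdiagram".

oafxdox

Each output is the input with this applied: delete the last character, then shift every letter 3 places backward in the alphabet (wrapping around).
On "rdiagram": the first step gives "rdiagra", and the second then gives "oafxdox".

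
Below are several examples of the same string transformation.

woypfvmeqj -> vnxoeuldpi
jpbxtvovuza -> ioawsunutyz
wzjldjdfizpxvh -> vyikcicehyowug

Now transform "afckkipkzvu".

zebjjhojyut

Each output is the input with this applied: shift every letter 1 place backward in the alphabet (wrapping around).
Applying that to "afckkipkzvu" gives "zebjjhojyut".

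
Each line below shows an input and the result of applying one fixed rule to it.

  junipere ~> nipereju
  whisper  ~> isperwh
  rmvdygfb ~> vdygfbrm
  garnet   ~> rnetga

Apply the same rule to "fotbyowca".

tbyowcafo

Each output is the input with this applied: move the first 2 characters to the end (rotate left by 2).
Doing the same to "fotbyowca": "tbyowcafo".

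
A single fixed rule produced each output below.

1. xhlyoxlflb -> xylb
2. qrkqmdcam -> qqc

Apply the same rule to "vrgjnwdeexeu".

The pattern: keep one character in every 3, starting at position 1 (positions 1st, 4th, 7th, ...).
For "vrgjnwdeexeu" the result is "vjdx".

vjdx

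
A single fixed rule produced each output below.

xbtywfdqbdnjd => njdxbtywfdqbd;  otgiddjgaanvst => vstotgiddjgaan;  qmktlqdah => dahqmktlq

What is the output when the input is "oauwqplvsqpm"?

Each output is the input with this applied: move the last 3 characters to the front (rotate right by 3).
So "oauwqplvsqpm" becomes "qpmoauwqplvs".

qpmoauwqplvs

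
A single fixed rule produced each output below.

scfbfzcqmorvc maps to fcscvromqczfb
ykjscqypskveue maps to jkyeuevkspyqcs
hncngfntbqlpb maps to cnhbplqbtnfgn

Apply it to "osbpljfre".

Rule — reverse the string, then move the last 3 characters to the front (rotate right by 3).
Applying both steps to "osbpljfre": "erfjlpbso", then "bsoerfjlp".

bsoerfjlp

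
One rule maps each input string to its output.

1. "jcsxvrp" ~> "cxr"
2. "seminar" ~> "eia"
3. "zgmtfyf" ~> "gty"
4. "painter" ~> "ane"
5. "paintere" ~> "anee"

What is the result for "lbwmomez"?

Rule — keep every other character starting from the second (positions 2nd, 4th, 6th, ...).
Applying that to "lbwmomez" gives "bmmz".

bmmz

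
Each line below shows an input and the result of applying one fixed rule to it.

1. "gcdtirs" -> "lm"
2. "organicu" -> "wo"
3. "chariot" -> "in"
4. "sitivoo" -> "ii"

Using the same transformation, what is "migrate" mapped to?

Each output is the input with this applied: shift every letter 6 places backward in the alphabet (wrapping around), then keep only the last 2 characters.
Starting from "migrate": after the first operation, "gcaluny"; after the second, "ny".

ny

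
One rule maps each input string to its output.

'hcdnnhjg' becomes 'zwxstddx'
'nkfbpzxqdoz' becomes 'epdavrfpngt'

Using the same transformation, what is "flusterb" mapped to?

The transformation: shift every letter 10 places backward in the alphabet (wrapping around), then move the last 2 characters to the front (rotate right by 2).
Applying both steps to "flusterb": "vbkijuhr", then "hrvbkiju".

hrvbkiju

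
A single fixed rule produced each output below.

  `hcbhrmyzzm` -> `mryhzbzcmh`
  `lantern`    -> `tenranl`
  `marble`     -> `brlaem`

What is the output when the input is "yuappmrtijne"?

rmtpipjanuey

The rule is to take characters alternately from the front and the back (1st, last, 2nd, 2nd-last, ...), then reverse the string.
"yuappmrtijne" → "yeunajpiptmr" → "rmtpipjanuey".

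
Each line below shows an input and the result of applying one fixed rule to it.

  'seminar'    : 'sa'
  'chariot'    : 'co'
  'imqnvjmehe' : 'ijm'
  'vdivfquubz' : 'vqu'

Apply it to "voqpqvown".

The rule is to swap each adjacent pair of characters (1↔2, 3↔4, ...), then keep one character in every 3, starting at position 2 (positions 2nd, 5th, 8th, ...).
On "voqpqvown": the first step gives "ovpqvqwon", and the second then gives "vvo".

vvo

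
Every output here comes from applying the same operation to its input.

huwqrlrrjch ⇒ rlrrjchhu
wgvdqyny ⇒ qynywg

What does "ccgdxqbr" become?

xqbrcc

Each output is the input with this applied: move the first 2 characters to the end (rotate left by 2), then delete the first 2 characters.
For "ccgdxqbr" the result is "xqbrcc".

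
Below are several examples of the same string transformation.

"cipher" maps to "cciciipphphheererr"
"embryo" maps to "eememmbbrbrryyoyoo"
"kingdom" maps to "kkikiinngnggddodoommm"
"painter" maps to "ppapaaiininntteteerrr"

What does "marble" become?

mmamaarrbrbbllelee

The rule is to repeat every character 3 times, then swap each adjacent pair of characters (1↔2, 3↔4, ...).
Working it through for "marble": intermediate "mmmaaarrrbbbllleee", final "mmamaarrbrbbllelee".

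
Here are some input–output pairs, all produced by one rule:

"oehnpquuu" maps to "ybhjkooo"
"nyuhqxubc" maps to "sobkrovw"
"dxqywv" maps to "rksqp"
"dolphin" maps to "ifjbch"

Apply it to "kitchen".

In each case the input is transformed by: delete the first character, then shift every letter 6 places backward in the alphabet (wrapping around).
"kitchen" → "itchen" → "cnwbyh".

cnwbyh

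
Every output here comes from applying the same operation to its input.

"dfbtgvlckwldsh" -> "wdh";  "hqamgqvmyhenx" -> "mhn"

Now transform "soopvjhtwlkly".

What's happening: keep every other character starting from the second (positions 2nd, 4th, 6th, ...), then keep only the last 3 characters.
Applying both steps to "soopvjhtwlkly": "opjtll", then "tll".

tll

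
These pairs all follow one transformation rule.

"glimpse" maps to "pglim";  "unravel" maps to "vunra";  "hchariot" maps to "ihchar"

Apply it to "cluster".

tclus

The pattern: delete the last 2 characters, then move the last character to the front.
Working it through for "cluster": intermediate "clust", final "tclus".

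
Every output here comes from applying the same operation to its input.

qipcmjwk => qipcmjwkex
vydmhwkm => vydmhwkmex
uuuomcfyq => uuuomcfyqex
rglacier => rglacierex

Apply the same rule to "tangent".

What's happening: append "ex".
On "tangent" that produces "tangentex".

tangentex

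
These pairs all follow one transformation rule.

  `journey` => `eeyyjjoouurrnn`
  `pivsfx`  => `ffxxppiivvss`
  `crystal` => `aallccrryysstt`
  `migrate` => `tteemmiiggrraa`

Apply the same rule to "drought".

hhttddrroouugg

What's happening: move the last 2 characters to the front (rotate right by 2), then double every character.
Working it through for "drought": intermediate "htdroug", final "hhttddrroouugg".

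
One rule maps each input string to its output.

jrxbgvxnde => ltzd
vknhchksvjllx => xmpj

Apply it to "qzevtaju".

The rule is to shift every letter 2 places forward in the alphabet (wrapping around), then keep only the first 4 characters.
Working it through for "qzevtaju": intermediate "sbgxvclw", final "sbgx".

sbgx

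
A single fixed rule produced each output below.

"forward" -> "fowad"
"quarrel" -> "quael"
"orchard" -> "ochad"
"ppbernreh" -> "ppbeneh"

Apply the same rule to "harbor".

habo

Each output is the input with this applied: remove every "r".
So "harbor" becomes "habo".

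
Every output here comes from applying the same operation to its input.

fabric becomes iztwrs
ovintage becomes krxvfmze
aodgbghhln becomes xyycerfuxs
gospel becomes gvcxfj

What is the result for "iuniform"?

wfidzlez

Looking at the pairs, the operation is to swap the front and back halves of the string, then shift every letter 9 places backward in the alphabet (wrapping around).
Applying both steps to "iuniform": "formiuni", then "wfidzlez".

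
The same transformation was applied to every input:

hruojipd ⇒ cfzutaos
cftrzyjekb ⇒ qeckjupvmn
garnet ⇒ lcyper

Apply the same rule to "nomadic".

zxlotny

The transformation: move the first character to the end, then shift every letter 11 places forward in the alphabet (wrapping around).
Working it through for "nomadic": intermediate "omadicn", final "zxlotny".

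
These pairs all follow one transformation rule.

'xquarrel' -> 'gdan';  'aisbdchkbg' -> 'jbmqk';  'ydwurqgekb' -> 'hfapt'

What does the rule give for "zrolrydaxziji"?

Each output is the input with this applied: shift every letter 9 places forward in the alphabet (wrapping around), then keep every other character starting from the first (positions 1st, 3rd, 5th, ...).
For "zrolrydaxziji" the result is "ixamgrr".

ixamgrr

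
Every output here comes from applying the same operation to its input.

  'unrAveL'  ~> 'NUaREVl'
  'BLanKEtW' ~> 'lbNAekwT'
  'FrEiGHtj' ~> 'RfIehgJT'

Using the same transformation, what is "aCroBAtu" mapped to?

The rule is to flip the case of every letter, then swap each adjacent pair of characters (1↔2, 3↔4, ...).
So "aCroBAtu" becomes "cAORabUT".

cAORabUT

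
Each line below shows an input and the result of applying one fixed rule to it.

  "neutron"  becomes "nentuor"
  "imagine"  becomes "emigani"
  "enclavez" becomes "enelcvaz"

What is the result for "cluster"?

The rule is to swap each adjacent pair of characters (1↔2, 3↔4, ...), then move the last character to the front.
"cluster" → "lcsuetr" → "rlcsuet".
(Check on "enclavez": → "nelcvaze" → "enelcvaz" ✓)

rlcsuet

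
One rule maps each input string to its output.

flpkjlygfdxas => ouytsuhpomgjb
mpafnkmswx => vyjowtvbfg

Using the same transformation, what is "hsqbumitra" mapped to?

qbzkdvrcaj

The rule is to shift every letter 9 places forward in the alphabet (wrapping around).
For "hsqbumitra" the result is "qbzkdvrcaj".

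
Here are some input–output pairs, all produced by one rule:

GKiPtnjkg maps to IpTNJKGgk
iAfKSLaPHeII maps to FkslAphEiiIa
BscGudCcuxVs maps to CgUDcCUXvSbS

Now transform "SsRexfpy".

rEXFPYsS

Rule — flip the case of every letter, then move the first 2 characters to the end (rotate left by 2).
Starting from "SsRexfpy": after the first operation, "sSrEXFPY"; after the second, "rEXFPYsS".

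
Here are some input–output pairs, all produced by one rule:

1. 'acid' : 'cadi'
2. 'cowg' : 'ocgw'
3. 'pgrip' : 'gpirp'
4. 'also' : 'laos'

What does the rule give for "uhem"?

hume

The transformation: swap each adjacent pair of characters (1↔2, 3↔4, ...).
"uhem" → "hume".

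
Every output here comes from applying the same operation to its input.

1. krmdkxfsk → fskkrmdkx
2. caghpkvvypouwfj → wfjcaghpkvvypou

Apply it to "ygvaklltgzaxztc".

What's happening: move the last 3 characters to the front (rotate right by 3).
For "ygvaklltgzaxztc" the result is "ztcygvaklltgzax".

ztcygvaklltgzax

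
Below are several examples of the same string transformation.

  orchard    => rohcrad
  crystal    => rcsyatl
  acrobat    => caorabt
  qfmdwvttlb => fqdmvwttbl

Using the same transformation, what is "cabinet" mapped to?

acibent

Each output is the input with this applied: swap each adjacent pair of characters (1↔2, 3↔4, ...).
Applying that to "cabinet" gives "acibent".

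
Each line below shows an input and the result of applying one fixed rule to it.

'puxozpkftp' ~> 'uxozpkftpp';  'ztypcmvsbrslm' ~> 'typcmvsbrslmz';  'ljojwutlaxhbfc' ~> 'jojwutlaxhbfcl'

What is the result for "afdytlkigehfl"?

fdytlkigehfla

Rule — move the first character to the end.
Doing the same to "afdytlkigehfl": "fdytlkigehfla".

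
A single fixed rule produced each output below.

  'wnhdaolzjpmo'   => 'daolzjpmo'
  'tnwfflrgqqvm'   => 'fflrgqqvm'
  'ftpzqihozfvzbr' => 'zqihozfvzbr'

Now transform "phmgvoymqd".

gvoymqd

Looking at the pairs, the operation is to delete the first 3 characters.
"phmgvoymqd" → "gvoymqd".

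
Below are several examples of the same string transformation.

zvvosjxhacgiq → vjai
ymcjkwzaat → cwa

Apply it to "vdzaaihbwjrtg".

What's happening: keep one character in every 3, starting at position 3 (positions 3rd, 6th, 9th, ...).
For "vdzaaihbwjrtg" the result is "ziwt".

ziwt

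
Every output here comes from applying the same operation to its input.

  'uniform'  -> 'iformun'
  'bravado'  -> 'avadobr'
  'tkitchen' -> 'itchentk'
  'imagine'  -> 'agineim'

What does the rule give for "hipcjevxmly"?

The pattern: move the first 2 characters to the end (rotate left by 2).
Doing the same to "hipcjevxmly": "pcjevxmlyhi".

pcjevxmlyhi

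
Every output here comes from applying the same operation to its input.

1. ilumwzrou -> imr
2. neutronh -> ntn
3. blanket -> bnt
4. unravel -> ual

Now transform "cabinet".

cit

Rule — keep one character in every 3, starting at position 1 (positions 1st, 4th, 7th, ...).
Doing the same to "cabinet": "cit".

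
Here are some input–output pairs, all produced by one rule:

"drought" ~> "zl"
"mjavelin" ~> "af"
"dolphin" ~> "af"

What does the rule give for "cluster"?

wj

What's happening: shift every letter 8 places backward in the alphabet (wrapping around), then keep only the last 2 characters.
Applying that to "cluster" gives "wj".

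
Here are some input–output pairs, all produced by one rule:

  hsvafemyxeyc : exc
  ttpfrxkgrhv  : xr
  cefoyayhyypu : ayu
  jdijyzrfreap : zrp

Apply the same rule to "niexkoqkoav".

oo

The rule is to delete the first 3 characters, then keep one character in every 3, starting at position 3 (positions 3rd, 6th, 9th, ...).
On "niexkoqkoav": the first step gives "xkoqkoav", and the second then gives "oo".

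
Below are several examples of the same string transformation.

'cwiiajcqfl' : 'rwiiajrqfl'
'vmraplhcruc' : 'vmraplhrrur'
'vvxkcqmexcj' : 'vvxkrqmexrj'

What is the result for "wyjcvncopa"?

wyjrvnropa

In each case the input is transformed by: replace every "c" with "r".
Applying that to "wyjcvncopa" gives "wyjrvnropa".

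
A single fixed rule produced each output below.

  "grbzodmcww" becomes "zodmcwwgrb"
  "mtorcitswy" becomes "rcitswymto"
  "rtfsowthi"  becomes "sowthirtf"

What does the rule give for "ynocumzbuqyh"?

The pattern: move the first 3 characters to the end (rotate left by 3).
So "ynocumzbuqyh" becomes "cumzbuqyhyno".

cumzbuqyhyno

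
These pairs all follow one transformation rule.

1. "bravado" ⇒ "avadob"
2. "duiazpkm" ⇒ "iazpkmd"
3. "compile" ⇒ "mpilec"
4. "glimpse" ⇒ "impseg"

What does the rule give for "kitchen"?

tchenk

Each output is the input with this applied: move the first 2 characters to the end (rotate left by 2), then delete the last character.
Starting from "kitchen": after the first operation, "tchenki"; after the second, "tchenk".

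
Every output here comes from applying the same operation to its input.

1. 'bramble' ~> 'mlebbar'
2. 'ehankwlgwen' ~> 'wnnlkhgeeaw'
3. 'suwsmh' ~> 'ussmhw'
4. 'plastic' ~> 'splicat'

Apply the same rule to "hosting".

sonihgt

The pattern: sort the characters into reverse alphabetical order, then move the first character to the end.
On "hosting": the first step gives "tsonihg", and the second then gives "sonihgt".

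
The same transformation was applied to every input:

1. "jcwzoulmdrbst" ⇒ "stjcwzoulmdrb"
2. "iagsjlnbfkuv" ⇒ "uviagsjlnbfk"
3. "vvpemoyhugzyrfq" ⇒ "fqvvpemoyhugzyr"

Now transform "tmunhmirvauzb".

zbtmunhmirvau

The pattern: move the last 2 characters to the front (rotate right by 2).
For "tmunhmirvauzb" the result is "zbtmunhmirvau".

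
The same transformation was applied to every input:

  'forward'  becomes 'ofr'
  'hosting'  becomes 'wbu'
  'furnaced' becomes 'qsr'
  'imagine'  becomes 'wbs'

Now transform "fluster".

What's happening: shift every letter 12 places backward in the alphabet (wrapping around), then keep only the last 3 characters.
On "fluster": the first step gives "tzighsf", and the second then gives "hsf".

hsf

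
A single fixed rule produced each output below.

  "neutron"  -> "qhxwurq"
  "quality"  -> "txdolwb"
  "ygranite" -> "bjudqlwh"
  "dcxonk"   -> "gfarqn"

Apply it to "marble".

Looking at the pairs, the operation is to shift every letter 3 places forward in the alphabet (wrapping around).
Applying that to "marble" gives "pdueoh".

pdueoh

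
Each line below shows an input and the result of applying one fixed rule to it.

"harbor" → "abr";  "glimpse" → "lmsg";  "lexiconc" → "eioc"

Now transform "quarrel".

ureq

What's happening: move the first character to the end, then keep every other character starting from the first (positions 1st, 3rd, 5th, ...).
Starting from "quarrel": after the first operation, "uarrelq"; after the second, "ureq".
(Check on "glimpse": → "limpseg" → "lmsg" ✓)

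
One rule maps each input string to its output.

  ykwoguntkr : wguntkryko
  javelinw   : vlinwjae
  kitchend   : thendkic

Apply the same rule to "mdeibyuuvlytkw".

ebyuuvlytkwmdi

The rule is to move the first 3 characters to the end (rotate left by 3), then swap the first and last characters.
On "mdeibyuuvlytkw": the first step gives "ibyuuvlytkwmde", and the second then gives "ebyuuvlytkwmdi".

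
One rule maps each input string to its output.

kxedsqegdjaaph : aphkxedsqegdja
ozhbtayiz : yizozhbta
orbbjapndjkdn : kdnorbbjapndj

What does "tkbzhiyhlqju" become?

Each output is the input with this applied: move the last 3 characters to the front (rotate right by 3).
For "tkbzhiyhlqju" the result is "qjutkbzhiyhl".

qjutkbzhiyhl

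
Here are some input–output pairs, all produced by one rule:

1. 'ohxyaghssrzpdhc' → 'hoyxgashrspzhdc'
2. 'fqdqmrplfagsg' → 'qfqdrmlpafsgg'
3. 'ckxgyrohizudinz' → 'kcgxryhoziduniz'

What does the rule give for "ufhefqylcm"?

Looking at the pairs, the operation is to swap each adjacent pair of characters (1↔2, 3↔4, ...).
So "ufhefqylcm" becomes "fuehqflymc".

fuehqflymc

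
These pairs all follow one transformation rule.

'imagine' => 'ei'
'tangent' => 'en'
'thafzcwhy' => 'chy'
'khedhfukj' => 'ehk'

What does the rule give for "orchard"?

co

In each case the input is transformed by: sort the characters into alphabetical order, then keep one character in every 3, starting at position 2 (positions 2nd, 5th, 8th, ...).
"orchard" → "co".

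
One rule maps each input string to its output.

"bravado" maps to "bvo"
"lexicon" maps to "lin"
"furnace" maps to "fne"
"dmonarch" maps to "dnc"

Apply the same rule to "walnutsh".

Looking at the pairs, the operation is to keep one character in every 3, starting at position 1 (positions 1st, 4th, 7th, ...).
Doing the same to "walnutsh": "wns".

wns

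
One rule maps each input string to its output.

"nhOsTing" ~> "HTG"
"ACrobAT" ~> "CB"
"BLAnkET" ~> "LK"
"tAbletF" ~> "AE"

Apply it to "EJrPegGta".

JET

In each case the input is transformed by: keep one character in every 3, starting at position 2 (positions 2nd, 5th, 8th, ...), then convert every letter to uppercase.
Applying both steps to "EJrPegGta": "Jet", then "JET".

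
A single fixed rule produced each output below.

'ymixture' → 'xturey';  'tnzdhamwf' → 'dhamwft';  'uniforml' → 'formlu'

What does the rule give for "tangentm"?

Each output is the input with this applied: move the first 3 characters to the end (rotate left by 3), then delete the last 2 characters.
Applying that to "tangentm" gives "gentmt".

gentmt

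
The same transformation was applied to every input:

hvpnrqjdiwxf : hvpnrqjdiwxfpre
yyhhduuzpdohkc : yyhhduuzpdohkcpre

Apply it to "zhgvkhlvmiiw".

zhgvkhlvmiiwpre

Looking at the pairs, the operation is to append "pre".
For "zhgvkhlvmiiw" the result is "zhgvkhlvmiiwpre".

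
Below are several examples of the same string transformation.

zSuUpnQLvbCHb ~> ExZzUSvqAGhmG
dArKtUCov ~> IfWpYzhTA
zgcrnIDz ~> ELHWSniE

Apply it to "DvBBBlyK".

iAgggQDp

In each case the input is transformed by: shift every letter 5 places forward in the alphabet (wrapping around), then flip the case of every letter.
Doing the same to "DvBBBlyK": "iAgggQDp".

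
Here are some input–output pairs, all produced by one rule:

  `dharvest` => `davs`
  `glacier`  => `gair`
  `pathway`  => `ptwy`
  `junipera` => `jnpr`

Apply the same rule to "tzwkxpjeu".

Each output is the input with this applied: keep every other character starting from the first (positions 1st, 3rd, 5th, ...).
"tzwkxpjeu" → "twxju".

twxju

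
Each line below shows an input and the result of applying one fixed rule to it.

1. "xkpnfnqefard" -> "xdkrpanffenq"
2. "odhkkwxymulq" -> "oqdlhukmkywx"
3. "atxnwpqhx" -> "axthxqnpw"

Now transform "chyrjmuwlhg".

What's happening: take characters alternately from the front and the back (1st, last, 2nd, 2nd-last, ...).
So "chyrjmuwlhg" becomes "cghhylrwjum".

cghhylrwjum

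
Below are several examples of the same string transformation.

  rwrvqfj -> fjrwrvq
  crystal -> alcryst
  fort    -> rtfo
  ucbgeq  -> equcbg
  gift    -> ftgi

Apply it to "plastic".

icplast

Each output is the input with this applied: move the last 2 characters to the front (rotate right by 2).
For "plastic" the result is "icplast".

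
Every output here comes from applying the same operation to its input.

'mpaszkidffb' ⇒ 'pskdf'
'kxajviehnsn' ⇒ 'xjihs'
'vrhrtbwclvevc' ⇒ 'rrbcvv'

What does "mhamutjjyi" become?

What's happening: keep every other character starting from the second (positions 2nd, 4th, 6th, ...).
Applying that to "mhamutjjyi" gives "hmtji".

hmtji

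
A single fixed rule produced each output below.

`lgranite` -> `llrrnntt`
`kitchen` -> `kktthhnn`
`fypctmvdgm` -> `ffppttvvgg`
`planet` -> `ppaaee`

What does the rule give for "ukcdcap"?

The pattern: keep every other character starting from the first (positions 1st, 3rd, 5th, ...), then double every character.
Applying that to "ukcdcap" gives "uuccccpp".

uuccccpp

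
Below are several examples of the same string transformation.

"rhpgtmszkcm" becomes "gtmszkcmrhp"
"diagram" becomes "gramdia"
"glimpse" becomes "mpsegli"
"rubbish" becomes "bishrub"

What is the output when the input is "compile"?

pilecom

Each output is the input with this applied: move the first 3 characters to the end (rotate left by 3).
Doing the same to "compile": "pilecom".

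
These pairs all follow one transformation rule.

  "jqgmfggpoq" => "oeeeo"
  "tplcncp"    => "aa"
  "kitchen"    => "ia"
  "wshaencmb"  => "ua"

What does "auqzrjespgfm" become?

The transformation: shift every letter 2 places backward in the alphabet (wrapping around), then keep only the vowels.
Applying both steps to "auqzrjespgfm": "ysoxphcqnedk", then "oe".

oe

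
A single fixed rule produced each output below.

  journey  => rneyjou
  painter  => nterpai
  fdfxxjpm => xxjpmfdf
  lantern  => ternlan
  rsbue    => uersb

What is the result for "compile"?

pilecom

The transformation: move the first 3 characters to the end (rotate left by 3).
On "compile" that produces "pilecom".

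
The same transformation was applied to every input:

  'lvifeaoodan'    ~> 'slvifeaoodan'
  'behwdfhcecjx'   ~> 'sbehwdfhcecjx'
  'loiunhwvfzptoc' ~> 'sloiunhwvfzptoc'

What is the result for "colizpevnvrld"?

Rule — prepend "s".
Doing the same to "colizpevnvrld": "scolizpevnvrld".

scolizpevnvrld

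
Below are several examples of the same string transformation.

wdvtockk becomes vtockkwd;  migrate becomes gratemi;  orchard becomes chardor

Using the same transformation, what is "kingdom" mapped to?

Looking at the pairs, the operation is to move the first 2 characters to the end (rotate left by 2).
"kingdom" → "ngdomki".

ngdomki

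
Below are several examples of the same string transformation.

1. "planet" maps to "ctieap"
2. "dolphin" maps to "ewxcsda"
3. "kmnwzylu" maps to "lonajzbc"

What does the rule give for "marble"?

The transformation: move the first 3 characters to the end (rotate left by 3), then shift every letter 11 places backward in the alphabet (wrapping around).
For "marble", step one produces "blemar"; step two turns that into "qatbpg".

qatbpg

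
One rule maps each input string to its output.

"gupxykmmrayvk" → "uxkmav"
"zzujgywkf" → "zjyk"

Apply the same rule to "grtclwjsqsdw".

rcwssw

In each case the input is transformed by: keep every other character starting from the second (positions 2nd, 4th, 6th, ...).
For "grtclwjsqsdw" the result is "rcwssw".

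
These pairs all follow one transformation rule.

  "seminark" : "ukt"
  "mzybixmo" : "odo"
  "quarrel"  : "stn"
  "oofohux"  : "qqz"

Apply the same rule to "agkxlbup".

The pattern: shift every letter 2 places forward in the alphabet (wrapping around), then keep one character in every 3, starting at position 1 (positions 1st, 4th, 7th, ...).
Starting from "agkxlbup": after the first operation, "cimzndwr"; after the second, "czw".

czw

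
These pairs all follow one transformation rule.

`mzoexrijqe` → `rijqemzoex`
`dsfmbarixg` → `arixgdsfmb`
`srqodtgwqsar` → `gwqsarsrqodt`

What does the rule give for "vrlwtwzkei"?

Looking at the pairs, the operation is to swap the front and back halves of the string.
So "vrlwtwzkei" becomes "wzkeivrlwt".

wzkeivrlwt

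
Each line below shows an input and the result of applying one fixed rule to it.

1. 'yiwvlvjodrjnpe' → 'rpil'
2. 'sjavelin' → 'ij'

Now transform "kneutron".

on

Looking at the pairs, the operation is to swap the front and back halves of the string, then keep one character in every 3, starting at position 3 (positions 3rd, 6th, 9th, ...).
For "kneutron", step one produces "tronkneu"; step two turns that into "on".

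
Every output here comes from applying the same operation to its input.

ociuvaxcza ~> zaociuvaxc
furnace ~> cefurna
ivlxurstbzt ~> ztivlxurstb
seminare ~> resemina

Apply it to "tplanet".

In each case the input is transformed by: move the last 2 characters to the front (rotate right by 2).
"tplanet" → "ettplan".

ettplan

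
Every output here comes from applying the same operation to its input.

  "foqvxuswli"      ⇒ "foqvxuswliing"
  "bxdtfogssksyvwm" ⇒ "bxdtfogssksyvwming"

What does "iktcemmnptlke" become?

The rule is to append "ing".
"iktcemmnptlke" → "iktcemmnptlkeing".

iktcemmnptlkeing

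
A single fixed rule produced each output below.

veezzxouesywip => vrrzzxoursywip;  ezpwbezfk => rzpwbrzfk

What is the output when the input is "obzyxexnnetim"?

obzyxrxnnrtim

Looking at the pairs, the operation is to replace every "e" with "r".
"obzyxexnnetim" → "obzyxrxnnrtim".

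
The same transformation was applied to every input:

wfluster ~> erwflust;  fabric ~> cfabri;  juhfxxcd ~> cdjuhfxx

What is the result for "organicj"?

cjorgani

What's happening: move the first 2 characters to the end (rotate left by 2), then swap the front and back halves of the string.
Starting from "organicj": after the first operation, "ganicjor"; after the second, "cjorgani".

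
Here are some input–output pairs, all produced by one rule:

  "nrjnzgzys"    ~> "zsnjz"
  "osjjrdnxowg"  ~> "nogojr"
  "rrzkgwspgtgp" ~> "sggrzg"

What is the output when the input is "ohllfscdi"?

ciolf

In each case the input is transformed by: keep every other character starting from the first (positions 1st, 3rd, 5th, ...), then move the first 3 characters to the end (rotate left by 3).
On "ohllfscdi" that produces "ciolf".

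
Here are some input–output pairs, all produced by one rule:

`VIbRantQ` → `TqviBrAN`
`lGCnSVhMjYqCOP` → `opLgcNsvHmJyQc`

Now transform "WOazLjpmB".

Each output is the input with this applied: flip the case of every letter, then move the last 2 characters to the front (rotate right by 2).
Starting from "WOazLjpmB": after the first operation, "woAZlJPMb"; after the second, "MbwoAZlJP".

MbwoAZlJP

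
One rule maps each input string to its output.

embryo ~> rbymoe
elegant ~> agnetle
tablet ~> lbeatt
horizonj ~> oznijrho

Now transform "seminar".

niamres

Rule — move the last 3 characters to the front (rotate right by 3), then take characters alternately from the front and the back (1st, last, 2nd, 2nd-last, ...).
Applying that to "seminar" gives "niamres".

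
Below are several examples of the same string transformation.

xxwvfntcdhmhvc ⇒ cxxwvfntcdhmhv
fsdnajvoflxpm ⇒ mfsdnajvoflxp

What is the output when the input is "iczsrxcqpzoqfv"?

viczsrxcqpzoqf

The pattern: move the last character to the front.
So "iczsrxcqpzoqfv" becomes "viczsrxcqpzoqf".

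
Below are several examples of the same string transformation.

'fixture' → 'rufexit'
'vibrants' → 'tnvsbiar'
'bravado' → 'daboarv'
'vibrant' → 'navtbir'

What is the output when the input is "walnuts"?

The transformation: move the last 3 characters to the front (rotate right by 3), then swap each adjacent pair of characters (1↔2, 3↔4, ...).
Starting from "walnuts": after the first operation, "utswaln"; after the second, "tuwslan".

tuwslan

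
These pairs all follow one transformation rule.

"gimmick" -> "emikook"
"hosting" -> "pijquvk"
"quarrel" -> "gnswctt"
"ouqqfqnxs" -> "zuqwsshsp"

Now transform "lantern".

tpncpvg

The rule is to shift every letter 2 places forward in the alphabet (wrapping around), then move the last 2 characters to the front (rotate right by 2).
"lantern" → "ncpvgtp" → "tpncpvg".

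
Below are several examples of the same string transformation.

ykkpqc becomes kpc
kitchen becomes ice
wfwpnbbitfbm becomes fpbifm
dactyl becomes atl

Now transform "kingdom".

igo

Each output is the input with this applied: keep every other character starting from the second (positions 2nd, 4th, 6th, ...).
For "kingdom" the result is "igo".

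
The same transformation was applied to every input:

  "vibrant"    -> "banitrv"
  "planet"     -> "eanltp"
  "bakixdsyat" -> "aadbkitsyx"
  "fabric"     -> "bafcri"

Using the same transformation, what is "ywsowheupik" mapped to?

hekipouswwy

In each case the input is transformed by: sort the characters into alphabetical order, then swap each adjacent pair of characters (1↔2, 3↔4, ...).
Applying that to "ywsowheupik" gives "hekipouswwy".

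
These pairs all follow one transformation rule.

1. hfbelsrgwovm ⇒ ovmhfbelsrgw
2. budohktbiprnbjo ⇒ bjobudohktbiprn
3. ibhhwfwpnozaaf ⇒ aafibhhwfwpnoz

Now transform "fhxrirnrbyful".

The pattern: move the last 3 characters to the front (rotate right by 3).
"fhxrirnrbyful" → "fulfhxrirnrby".

fulfhxrirnrby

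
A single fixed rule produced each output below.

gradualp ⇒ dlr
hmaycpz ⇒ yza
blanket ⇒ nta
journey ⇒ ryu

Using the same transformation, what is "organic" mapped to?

What's happening: move the first 3 characters to the end (rotate left by 3), then keep one character in every 3, starting at position 1 (positions 1st, 4th, 7th, ...).
Working it through for "organic": intermediate "anicorg", final "acg".

acg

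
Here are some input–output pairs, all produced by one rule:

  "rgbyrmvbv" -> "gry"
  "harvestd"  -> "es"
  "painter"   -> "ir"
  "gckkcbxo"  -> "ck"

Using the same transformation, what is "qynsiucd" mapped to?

is

The transformation: sort the characters into alphabetical order, then keep one character in every 3, starting at position 3 (positions 3rd, 6th, 9th, ...).
On "qynsiucd": the first step gives "cdinqsuy", and the second then gives "is".
(Check on "gckkcbxo": → "bccgkkox" → "ck" ✓)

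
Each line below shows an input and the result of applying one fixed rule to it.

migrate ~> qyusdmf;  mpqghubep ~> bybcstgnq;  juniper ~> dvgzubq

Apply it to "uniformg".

The transformation: shift every letter 12 places forward in the alphabet (wrapping around), then move the last character to the front.
On "uniformg": the first step gives "gzuradys", and the second then gives "sgzurady".

sgzurady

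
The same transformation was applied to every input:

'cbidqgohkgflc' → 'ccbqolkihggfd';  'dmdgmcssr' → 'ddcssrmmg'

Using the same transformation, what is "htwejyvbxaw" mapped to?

ebayxwwvtjh

Each output is the input with this applied: sort the characters into reverse alphabetical order, then move the last 3 characters to the front (rotate right by 3).
Applying that to "htwejyvbxaw" gives "ebayxwwvtjh".
(Check on "dmdgmcssr": → "ssrmmgddc" → "ddcssrmmg" ✓)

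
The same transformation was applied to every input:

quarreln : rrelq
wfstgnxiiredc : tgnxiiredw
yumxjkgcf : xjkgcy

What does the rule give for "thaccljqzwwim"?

Rule — swap the first and last characters, then delete the first 3 characters.
For "thaccljqzwwim", step one produces "mhaccljqzwwit"; step two turns that into "ccljqzwwit".
(Check on "wfstgnxiiredc": → "cfstgnxiiredw" → "tgnxiiredw" ✓)

ccljqzwwit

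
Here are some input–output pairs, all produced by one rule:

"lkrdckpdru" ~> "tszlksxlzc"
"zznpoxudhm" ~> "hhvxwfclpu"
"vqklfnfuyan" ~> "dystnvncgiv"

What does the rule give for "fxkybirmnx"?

The pattern: shift every letter 8 places forward in the alphabet (wrapping around).
Applying that to "fxkybirmnx" gives "nfsgjqzuvf".

nfsgjqzuvf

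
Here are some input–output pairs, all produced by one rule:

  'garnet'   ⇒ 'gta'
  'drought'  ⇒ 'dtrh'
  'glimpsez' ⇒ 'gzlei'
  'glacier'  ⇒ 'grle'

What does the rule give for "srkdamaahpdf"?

The pattern: take characters alternately from the front and the back (1st, last, 2nd, 2nd-last, ...), then delete the last 3 characters.
On "srkdamaahpdf" that produces "sfrdkpdha".

sfrdkpdha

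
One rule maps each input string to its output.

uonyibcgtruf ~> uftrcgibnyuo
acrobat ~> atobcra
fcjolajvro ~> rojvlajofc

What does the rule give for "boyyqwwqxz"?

What's happening: reverse the string, then swap each adjacent pair of characters (1↔2, 3↔4, ...).
For "boyyqwwqxz", step one produces "zxqwwqyyob"; step two turns that into "xzwqqwyybo".

xzwqqwyybo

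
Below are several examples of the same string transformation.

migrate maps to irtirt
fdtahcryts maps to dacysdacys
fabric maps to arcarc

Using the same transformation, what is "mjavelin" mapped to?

The transformation: keep every other character starting from the second (positions 2nd, 4th, 6th, ...), then write the whole string twice.
For "mjavelin", step one produces "jvln"; step two turns that into "jvlnjvln".

jvlnjvln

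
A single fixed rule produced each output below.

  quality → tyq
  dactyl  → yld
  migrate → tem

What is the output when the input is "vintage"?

gev

In each case the input is transformed by: move the first character to the end, then keep only the last 3 characters.
Starting from "vintage": after the first operation, "intagev"; after the second, "gev".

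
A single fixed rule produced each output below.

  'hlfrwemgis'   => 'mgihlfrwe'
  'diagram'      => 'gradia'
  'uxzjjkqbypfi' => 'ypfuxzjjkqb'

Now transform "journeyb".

neyjour

The transformation: delete the last character, then move the last 3 characters to the front (rotate right by 3).
"journeyb" → "journey" → "neyjour".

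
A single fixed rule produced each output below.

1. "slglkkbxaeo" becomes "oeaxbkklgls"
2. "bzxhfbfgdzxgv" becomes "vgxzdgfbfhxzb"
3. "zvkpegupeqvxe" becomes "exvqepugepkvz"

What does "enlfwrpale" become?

elaprwflne

Looking at the pairs, the operation is to reverse the string.
So "enlfwrpale" becomes "elaprwflne".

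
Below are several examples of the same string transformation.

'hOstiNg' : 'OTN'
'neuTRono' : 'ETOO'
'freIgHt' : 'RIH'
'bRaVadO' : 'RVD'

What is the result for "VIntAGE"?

ITG

The rule is to keep every other character starting from the second (positions 2nd, 4th, 6th, ...), then convert every letter to uppercase.
Applying both steps to "VIntAGE": "ItG", then "ITG".
(Check on "bRaVadO": → "RVd" → "RVD" ✓)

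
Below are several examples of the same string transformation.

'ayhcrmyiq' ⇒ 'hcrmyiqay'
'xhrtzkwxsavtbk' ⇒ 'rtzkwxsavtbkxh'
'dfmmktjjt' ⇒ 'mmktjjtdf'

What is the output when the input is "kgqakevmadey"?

What's happening: move the first 2 characters to the end (rotate left by 2).
Doing the same to "kgqakevmadey": "qakevmadeykg".

qakevmadeykg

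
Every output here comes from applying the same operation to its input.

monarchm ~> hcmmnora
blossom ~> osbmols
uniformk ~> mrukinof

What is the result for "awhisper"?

eparhwsi

The transformation: move the last 3 characters to the front (rotate right by 3), then swap each adjacent pair of characters (1↔2, 3↔4, ...).
For "awhisper", step one produces "perawhis"; step two turns that into "eparhwsi".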